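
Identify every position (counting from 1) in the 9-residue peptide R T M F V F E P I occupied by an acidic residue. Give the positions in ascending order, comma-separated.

Aspartate (D) and glutamate (E) have carboxylic-acid side chains and are the acidic amino acids.
Matching residues: E7.

7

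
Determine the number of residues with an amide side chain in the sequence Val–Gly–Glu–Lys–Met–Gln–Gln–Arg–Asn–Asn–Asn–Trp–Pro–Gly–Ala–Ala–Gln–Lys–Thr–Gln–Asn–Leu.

8

Asparagine (N) and glutamine (Q) have uncharged amide side chains.
Matching residues: Gln6, Gln7, Asn9, Asn10, Asn11, Gln17, Gln20, Asn21.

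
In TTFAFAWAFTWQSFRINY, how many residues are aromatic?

7

The aromatic amino acids are Phe (F, benzyl), Trp (W, indole), and Tyr (Y, phenol).
Matching residues: F3, F5, W7, F9, W11, F14, Y18.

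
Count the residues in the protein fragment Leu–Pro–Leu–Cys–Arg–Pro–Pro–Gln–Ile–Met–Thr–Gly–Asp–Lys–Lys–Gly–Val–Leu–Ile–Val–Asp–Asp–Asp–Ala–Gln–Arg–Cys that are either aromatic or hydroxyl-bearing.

Aromatic: F, W, Y. Hydroxyl-bearing: S, T, Y.
Aromatic residues here: none (0).
Hydroxyl-bearing residues here: Thr11 (1).
(Y belongs to both groups, but none appear in this sequence.) Total = 0 + 1 = 1.

1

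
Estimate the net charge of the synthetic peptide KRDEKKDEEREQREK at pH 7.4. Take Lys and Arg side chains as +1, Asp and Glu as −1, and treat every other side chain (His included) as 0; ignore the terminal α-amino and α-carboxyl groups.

0

Positive (K, R): K1, R2, K5, K6, R10, R13, K15 → +7.
Negative (D, E): D3, E4, D7, E8, E9, E11, E14 → −7.
Net charge = (+7) + (−7) = 0.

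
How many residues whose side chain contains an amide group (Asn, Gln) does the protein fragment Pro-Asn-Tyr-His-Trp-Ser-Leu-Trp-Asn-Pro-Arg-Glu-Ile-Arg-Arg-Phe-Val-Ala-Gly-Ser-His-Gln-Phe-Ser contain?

Matching residues: Asn2, Asn9, Gln22.

3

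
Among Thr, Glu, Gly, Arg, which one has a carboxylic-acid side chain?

Only D (aspartate) and E (glutamate) carry a side-chain carboxylic acid.
Of the listed options, only Glu belongs to this group.

Glu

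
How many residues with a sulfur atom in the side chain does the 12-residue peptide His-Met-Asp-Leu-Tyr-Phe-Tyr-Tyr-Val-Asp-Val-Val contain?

1

Cysteine (C, thiol) and methionine (M, thioether) are the two sulfur-containing amino acids.
Matching residues: Met2.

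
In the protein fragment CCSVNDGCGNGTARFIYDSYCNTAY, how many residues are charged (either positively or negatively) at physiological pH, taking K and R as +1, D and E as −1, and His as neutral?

Charged side chains at pH ~7.4: K, R (positive); D, E (negative).
Matching residues: D6, R14, D18.

3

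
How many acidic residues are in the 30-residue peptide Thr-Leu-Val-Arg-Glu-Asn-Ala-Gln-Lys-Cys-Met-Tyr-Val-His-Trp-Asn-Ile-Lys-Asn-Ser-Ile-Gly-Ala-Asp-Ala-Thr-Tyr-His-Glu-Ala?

Only D (aspartate) and E (glutamate) carry a side-chain carboxylic acid.
Matching residues: Glu5, Asp24, Glu29.

3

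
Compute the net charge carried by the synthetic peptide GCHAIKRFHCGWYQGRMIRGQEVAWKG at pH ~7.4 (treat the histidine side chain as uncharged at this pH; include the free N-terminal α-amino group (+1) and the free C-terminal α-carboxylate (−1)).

Near pH 7.4, K and R contribute +1 each, D and E contribute −1 each, and every other side chain (His included, as stated) is uncharged.
Positive (K, R): K6, R7, R16, R19, K26 → +5.
Negative (D, E): E22 → −1.
The N-terminus (+1) and C-terminus (−1) cancel.
Net charge = (+5) + (−1) = +4.

+4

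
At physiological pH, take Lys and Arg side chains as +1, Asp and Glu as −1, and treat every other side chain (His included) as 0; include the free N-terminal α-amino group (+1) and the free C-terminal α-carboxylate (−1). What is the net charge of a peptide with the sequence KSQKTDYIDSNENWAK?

Positive (K, R): K1, K4, K16 → +3.
Negative (D, E): D6, D9, E12 → −3.
The N-terminus (+1) and C-terminus (−1) cancel.
Net charge = (+3) + (−3) = 0.

0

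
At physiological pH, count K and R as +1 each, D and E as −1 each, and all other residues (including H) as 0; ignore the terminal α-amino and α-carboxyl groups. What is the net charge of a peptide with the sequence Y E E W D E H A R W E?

-4

Positive (K, R): R9 → +1.
Negative (D, E): E2, E3, D5, E6, E11 → −5.
Net charge = (+1) + (−5) = −4.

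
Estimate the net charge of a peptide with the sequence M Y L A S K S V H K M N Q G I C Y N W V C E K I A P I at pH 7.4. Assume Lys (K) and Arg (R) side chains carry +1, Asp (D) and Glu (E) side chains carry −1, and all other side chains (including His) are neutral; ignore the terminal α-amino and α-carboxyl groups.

Positive (K, R): K6, K10, K23 → +3.
Negative (D, E): E22 → −1.
Net charge = (+3) + (−1) = +2.

+2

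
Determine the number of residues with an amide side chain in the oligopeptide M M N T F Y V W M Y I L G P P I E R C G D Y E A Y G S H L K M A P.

The amide-side-chain residues are Asn (N) and Gln (Q).
Matching residues: N3.

1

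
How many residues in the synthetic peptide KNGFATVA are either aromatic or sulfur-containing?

Aromatic: F, W, Y. Sulfur-containing: C, M.
Aromatic residues here: F4 (1).
Sulfur-containing residues here: none (0).
The two groups share no amino acid, so total = 1 + 0 = 1.

1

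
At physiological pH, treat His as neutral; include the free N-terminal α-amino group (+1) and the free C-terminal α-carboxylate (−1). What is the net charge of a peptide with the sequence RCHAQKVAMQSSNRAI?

The side chains ionized at physiological pH are Lys/Arg (+1) and Asp/Glu (−1); with His treated as neutral, nothing else contributes.
Positive (K, R): R1, K6, R14 → +3.
Negative (D, E): none → −0.
The N-terminus (+1) and C-terminus (−1) cancel.
Net charge = (+3) + (−0) = +3.

+3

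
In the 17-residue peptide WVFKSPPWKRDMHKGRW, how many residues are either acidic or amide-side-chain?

1

Acidic: D, E. Amide-side-chain: N, Q.
Acidic residues here: D11 (1).
Amide-side-chain residues here: none (0).
The two groups share no amino acid, so total = 1 + 0 = 1.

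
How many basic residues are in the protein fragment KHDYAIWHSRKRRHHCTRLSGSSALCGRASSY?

The basic amino acids are Lys (K), Arg (R), and His (H).
Matching residues: K1, H2, H8, R10, K11, R12, R13, H14, H15, R18, R28.

11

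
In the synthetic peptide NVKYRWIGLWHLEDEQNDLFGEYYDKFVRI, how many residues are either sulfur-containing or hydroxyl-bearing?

Sulfur-containing: C, M. Hydroxyl-bearing: S, T, Y.
Sulfur-containing residues here: none (0).
Hydroxyl-bearing residues here: Y4, Y23, Y24 (3).
The two groups share no amino acid, so total = 0 + 3 = 3.

3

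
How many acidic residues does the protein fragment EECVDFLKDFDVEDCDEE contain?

10

Only D (aspartate) and E (glutamate) carry a side-chain carboxylic acid.
Matching residues: E1, E2, D5, D9, D11, E13, D14, D16, E17, E18.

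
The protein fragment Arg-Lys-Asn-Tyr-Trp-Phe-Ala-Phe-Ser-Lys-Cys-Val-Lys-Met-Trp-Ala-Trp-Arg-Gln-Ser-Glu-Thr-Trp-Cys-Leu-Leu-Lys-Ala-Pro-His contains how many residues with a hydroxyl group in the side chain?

4

Serine (S), threonine (T), and tyrosine (Y) each carry a hydroxyl group on the side chain.
Matching residues: Tyr4, Ser9, Ser20, Thr22.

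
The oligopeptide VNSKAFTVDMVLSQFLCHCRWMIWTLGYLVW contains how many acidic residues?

1

The acidic residues are Asp (D) and Glu (E), whose side chains end in a carboxylate group.
Matching residues: D9.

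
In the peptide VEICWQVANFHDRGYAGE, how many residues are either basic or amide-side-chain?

Basic: H, K, R. Amide-side-chain: N, Q.
Basic residues here: H11, R13 (2).
Amide-side-chain residues here: Q6, N9 (2).
The two groups share no amino acid, so total = 2 + 2 = 4.

4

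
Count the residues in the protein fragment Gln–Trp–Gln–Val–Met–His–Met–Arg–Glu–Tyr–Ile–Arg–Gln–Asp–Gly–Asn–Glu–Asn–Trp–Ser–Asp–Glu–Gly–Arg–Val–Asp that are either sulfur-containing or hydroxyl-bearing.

4

Sulfur-containing: C, M. Hydroxyl-bearing: S, T, Y.
Sulfur-containing residues here: Met5, Met7 (2).
Hydroxyl-bearing residues here: Tyr10, Ser20 (2).
The two groups share no amino acid, so total = 2 + 2 = 4.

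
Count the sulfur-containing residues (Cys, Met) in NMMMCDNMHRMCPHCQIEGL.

Matching residues: M2, M3, M4, C5, M8, M11, C12, C15.

8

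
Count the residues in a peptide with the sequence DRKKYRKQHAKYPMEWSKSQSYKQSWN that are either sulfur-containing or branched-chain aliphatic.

1

Sulfur-containing: C, M. Branched-chain aliphatic: I, L, V.
Sulfur-containing residues here: M14 (1).
Branched-chain aliphatic residues here: none (0).
The two groups share no amino acid, so total = 1 + 0 = 1.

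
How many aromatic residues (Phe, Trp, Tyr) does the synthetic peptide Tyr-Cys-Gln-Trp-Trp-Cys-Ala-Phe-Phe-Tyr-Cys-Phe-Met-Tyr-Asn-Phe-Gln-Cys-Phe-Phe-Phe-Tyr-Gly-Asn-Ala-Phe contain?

14

Matching residues: Tyr1, Trp4, Trp5, Phe8, Phe9, Tyr10, Phe12, Tyr14, Phe16, Phe19, Phe20, Phe21, Tyr22, Phe26.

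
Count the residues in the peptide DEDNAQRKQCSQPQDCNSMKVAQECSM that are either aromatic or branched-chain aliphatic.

1

Aromatic: F, W, Y. Branched-chain aliphatic: I, L, V.
Aromatic residues here: none (0).
Branched-chain aliphatic residues here: V21 (1).
The two groups share no amino acid, so total = 0 + 1 = 1.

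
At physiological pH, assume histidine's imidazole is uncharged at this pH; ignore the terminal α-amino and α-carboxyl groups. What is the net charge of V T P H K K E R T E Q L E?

The side chains ionized at physiological pH are Lys/Arg (+1) and Asp/Glu (−1); with His treated as neutral, nothing else contributes.
Positive (K, R): K5, K6, R8 → +3.
Negative (D, E): E7, E10, E13 → −3.
Net charge = (+3) + (−3) = 0.

0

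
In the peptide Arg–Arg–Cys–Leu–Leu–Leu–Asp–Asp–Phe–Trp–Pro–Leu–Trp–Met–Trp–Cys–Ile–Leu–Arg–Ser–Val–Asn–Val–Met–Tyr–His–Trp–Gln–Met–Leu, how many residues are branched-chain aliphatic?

9

V, L, and I make up the branched-chain aliphatic group.
Matching residues: Leu4, Leu5, Leu6, Leu12, Ile17, Leu18, Val21, Val23, Leu30.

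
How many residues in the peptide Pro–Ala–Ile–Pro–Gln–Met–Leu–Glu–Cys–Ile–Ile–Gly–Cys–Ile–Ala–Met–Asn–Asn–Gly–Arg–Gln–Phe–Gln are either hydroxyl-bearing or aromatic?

1

Hydroxyl-bearing: S, T, Y. Aromatic: F, W, Y.
Hydroxyl-bearing residues here: none (0).
Aromatic residues here: Phe22 (1).
(Y belongs to both groups, but none appear in this sequence.) Total = 0 + 1 = 1.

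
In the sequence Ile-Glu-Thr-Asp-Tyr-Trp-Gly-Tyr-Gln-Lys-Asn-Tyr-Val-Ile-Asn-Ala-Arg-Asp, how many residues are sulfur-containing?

Cysteine (C, thiol) and methionine (M, thioether) are the two sulfur-containing amino acids.
None of the 18 residues belong to this group.

0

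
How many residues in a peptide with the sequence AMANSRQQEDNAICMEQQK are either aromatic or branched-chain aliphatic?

Aromatic: F, W, Y. Branched-chain aliphatic: I, L, V.
Aromatic residues here: none (0).
Branched-chain aliphatic residues here: I13 (1).
The two groups share no amino acid, so total = 0 + 1 = 1.

1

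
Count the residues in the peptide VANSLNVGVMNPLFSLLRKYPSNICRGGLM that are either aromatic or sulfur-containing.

5

Aromatic: F, W, Y. Sulfur-containing: C, M.
Aromatic residues here: F14, Y20 (2).
Sulfur-containing residues here: M10, C25, M30 (3).
The two groups share no amino acid, so total = 2 + 3 = 5.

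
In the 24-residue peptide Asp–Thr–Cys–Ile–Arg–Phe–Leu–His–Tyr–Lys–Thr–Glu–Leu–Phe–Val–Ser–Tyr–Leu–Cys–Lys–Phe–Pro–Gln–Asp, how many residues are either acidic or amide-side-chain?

Acidic: D, E. Amide-side-chain: N, Q.
Acidic residues here: Asp1, Glu12, Asp24 (3).
Amide-side-chain residues here: Gln23 (1).
The two groups share no amino acid, so total = 3 + 1 = 4.

4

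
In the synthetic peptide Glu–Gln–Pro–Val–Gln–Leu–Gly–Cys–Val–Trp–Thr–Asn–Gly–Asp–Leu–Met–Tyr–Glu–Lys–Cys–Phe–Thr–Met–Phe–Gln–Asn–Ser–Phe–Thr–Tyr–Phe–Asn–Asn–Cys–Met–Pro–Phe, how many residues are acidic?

Only D (aspartate) and E (glutamate) carry a side-chain carboxylic acid.
Matching residues: Glu1, Asp14, Glu18.

3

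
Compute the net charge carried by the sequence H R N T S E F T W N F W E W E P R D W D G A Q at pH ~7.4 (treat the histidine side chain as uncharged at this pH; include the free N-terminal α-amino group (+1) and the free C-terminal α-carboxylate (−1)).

The side chains ionized at physiological pH are Lys/Arg (+1) and Asp/Glu (−1); with His treated as neutral, nothing else contributes.
Positive (K, R): R2, R17 → +2.
Negative (D, E): E6, E13, E15, D18, D20 → −5.
The N-terminus (+1) and C-terminus (−1) cancel.
Net charge = (+2) + (−5) = −3.

-3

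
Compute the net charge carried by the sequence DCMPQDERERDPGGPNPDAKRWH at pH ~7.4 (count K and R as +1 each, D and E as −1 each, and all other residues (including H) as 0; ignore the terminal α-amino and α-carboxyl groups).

-2

Positive (K, R): R8, R10, K20, R21 → +4.
Negative (D, E): D1, D6, E7, E9, D11, D18 → −6.
Net charge = (+4) + (−6) = −2.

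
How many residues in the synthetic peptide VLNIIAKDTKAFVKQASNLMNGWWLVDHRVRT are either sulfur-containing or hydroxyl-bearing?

4

Sulfur-containing: C, M. Hydroxyl-bearing: S, T, Y.
Sulfur-containing residues here: M20 (1).
Hydroxyl-bearing residues here: T9, S17, T32 (3).
The two groups share no amino acid, so total = 1 + 3 = 4.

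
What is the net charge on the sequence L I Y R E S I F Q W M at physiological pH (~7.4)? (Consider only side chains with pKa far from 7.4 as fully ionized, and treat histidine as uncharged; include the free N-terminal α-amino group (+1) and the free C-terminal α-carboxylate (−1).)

Near pH 7.4, K and R contribute +1 each, D and E contribute −1 each, and every other side chain (His included, as stated) is uncharged.
Positive (K, R): R4 → +1.
Negative (D, E): E5 → −1.
The N-terminus (+1) and C-terminus (−1) cancel.
Net charge = (+1) + (−1) = 0.

0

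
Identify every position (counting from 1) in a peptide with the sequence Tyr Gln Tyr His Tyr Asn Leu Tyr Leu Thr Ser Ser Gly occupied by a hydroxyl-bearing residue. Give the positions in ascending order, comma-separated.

1, 3, 5, 8, 10, 11, 12

Serine (S), threonine (T), and tyrosine (Y) each carry a hydroxyl group on the side chain.
Matching residues: Tyr1, Tyr3, Tyr5, Tyr8, Thr10, Ser11, Ser12.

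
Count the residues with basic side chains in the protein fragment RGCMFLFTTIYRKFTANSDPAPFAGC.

3

Lysine (K), arginine (R), and histidine (H) have basic, nitrogen-containing side chains.
Matching residues: R1, R12, K13.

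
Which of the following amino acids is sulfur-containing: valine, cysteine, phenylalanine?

Cysteine (C, thiol) and methionine (M, thioether) are the two sulfur-containing amino acids.
Of the listed options, only cysteine belongs to this group.

cysteine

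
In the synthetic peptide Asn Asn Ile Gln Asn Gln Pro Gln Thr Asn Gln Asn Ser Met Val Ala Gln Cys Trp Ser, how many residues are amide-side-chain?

Only N (asparagine) and Q (glutamine) carry a side-chain carboxamide.
Matching residues: Asn1, Asn2, Gln4, Asn5, Gln6, Gln8, Asn10, Gln11, Asn12, Gln17.

10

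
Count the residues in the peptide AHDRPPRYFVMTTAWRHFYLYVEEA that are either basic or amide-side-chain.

5

Basic: H, K, R. Amide-side-chain: N, Q.
Basic residues here: H2, R4, R7, R16, H17 (5).
Amide-side-chain residues here: none (0).
The two groups share no amino acid, so total = 5 + 0 = 5.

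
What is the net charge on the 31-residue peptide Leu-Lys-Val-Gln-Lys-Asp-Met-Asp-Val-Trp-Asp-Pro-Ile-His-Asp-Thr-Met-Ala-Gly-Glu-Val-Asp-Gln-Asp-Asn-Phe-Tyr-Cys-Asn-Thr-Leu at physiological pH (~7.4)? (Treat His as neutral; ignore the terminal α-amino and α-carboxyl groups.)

At pH ~7.4 the Lys and Arg side chains are protonated (+1), the Asp and Glu side chains are deprotonated (−1), and with His taken as neutral all other side chains carry no charge.
Positive (K, R): Lys2, Lys5 → +2.
Negative (D, E): Asp6, Asp8, Asp11, Asp15, Glu20, Asp22, Asp24 → −7.
Net charge = (+2) + (−7) = −5.

-5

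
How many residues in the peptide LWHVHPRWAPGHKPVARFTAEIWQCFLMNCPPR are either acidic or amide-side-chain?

Acidic: D, E. Amide-side-chain: N, Q.
Acidic residues here: E21 (1).
Amide-side-chain residues here: Q24, N29 (2).
The two groups share no amino acid, so total = 1 + 2 = 3.

3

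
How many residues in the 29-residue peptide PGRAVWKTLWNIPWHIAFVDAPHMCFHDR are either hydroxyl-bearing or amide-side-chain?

Hydroxyl-bearing: S, T, Y. Amide-side-chain: N, Q.
Hydroxyl-bearing residues here: T8 (1).
Amide-side-chain residues here: N11 (1).
The two groups share no amino acid, so total = 1 + 1 = 2.

2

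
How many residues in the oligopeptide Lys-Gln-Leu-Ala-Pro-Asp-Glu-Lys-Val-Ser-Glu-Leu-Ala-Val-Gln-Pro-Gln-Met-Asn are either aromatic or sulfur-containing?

Aromatic: F, W, Y. Sulfur-containing: C, M.
Aromatic residues here: none (0).
Sulfur-containing residues here: Met18 (1).
The two groups share no amino acid, so total = 0 + 1 = 1.

1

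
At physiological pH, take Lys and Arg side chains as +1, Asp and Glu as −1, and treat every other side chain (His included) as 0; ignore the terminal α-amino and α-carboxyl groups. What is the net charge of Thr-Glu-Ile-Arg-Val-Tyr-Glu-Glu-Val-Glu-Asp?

-4

Positive (K, R): Arg4 → +1.
Negative (D, E): Glu2, Glu7, Glu8, Glu10, Asp11 → −5.
Net charge = (+1) + (−5) = −4.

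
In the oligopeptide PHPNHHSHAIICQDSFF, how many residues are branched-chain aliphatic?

The BCAAs are Val, Leu, and Ile — aliphatic side chains with a branch point.
Matching residues: I10, I11.

2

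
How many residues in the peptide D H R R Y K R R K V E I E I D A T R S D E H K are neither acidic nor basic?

Acidic: D, E. Basic: K, R, H. All other residues are neither.
Matching residues: Y5, V10, I12, I14, A16, T17, S19.

7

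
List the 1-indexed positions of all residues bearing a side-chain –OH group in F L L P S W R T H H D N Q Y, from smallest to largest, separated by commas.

The –OH-bearing residues are Ser, Thr (aliphatic alcohols), and Tyr (phenol).
Matching residues: S5, T8, Y14.

5, 8, 14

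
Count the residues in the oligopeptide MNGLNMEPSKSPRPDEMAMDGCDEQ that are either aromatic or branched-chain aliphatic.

Aromatic: F, W, Y. Branched-chain aliphatic: I, L, V.
Aromatic residues here: none (0).
Branched-chain aliphatic residues here: L4 (1).
The two groups share no amino acid, so total = 0 + 1 = 1.

1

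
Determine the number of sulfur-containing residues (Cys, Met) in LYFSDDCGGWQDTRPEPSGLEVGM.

Matching residues: C7, M24.

2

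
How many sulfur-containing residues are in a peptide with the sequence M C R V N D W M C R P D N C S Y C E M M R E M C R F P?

The sulfur-bearing residues are cysteine (–SH) and methionine (–S–CH₃).
Matching residues: M1, C2, M8, C9, C14, C17, M19, M20, M23, C24.

10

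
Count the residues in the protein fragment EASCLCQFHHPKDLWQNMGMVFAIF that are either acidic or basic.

Acidic: D, E. Basic: H, K, R.
Acidic residues here: E1, D13 (2).
Basic residues here: H9, H10, K12 (3).
The two groups share no amino acid, so total = 2 + 3 = 5.

5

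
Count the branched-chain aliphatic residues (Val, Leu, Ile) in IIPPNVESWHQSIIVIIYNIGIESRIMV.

12

Matching residues: I1, I2, V6, I13, I14, V15, I16, I17, I20, I22, I26, V28.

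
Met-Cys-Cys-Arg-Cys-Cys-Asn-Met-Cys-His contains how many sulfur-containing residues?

7

The sulfur-bearing residues are cysteine (–SH) and methionine (–S–CH₃).
Matching residues: Met1, Cys2, Cys3, Cys5, Cys6, Met8, Cys9.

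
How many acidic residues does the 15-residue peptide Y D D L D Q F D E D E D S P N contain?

8

Aspartate (D) and glutamate (E) have carboxylic-acid side chains and are the acidic amino acids.
Matching residues: D2, D3, D5, D8, E9, D10, E11, D12.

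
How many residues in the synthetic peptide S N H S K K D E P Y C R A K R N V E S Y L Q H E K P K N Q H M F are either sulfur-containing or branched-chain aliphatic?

Sulfur-containing: C, M. Branched-chain aliphatic: I, L, V.
Sulfur-containing residues here: C11, M31 (2).
Branched-chain aliphatic residues here: V17, L21 (2).
The two groups share no amino acid, so total = 2 + 2 = 4.

4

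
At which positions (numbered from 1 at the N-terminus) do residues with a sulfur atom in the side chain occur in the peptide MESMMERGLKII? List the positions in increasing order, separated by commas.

The sulfur-bearing residues are cysteine (–SH) and methionine (–S–CH₃).
Matching residues: M1, M4, M5.

1, 4, 5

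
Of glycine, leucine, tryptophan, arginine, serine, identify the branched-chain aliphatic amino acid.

V, L, and I make up the branched-chain aliphatic group.
Of the listed options, only leucine belongs to this group.

leucine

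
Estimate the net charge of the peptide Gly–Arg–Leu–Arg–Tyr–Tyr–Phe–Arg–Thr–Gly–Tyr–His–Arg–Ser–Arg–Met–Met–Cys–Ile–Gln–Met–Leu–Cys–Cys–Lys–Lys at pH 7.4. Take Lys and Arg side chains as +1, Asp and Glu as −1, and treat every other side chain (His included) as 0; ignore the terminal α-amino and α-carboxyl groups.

Positive (K, R): Arg2, Arg4, Arg8, Arg13, Arg15, Lys25, Lys26 → +7.
Negative (D, E): none → −0.
Net charge = (+7) + (−0) = +7.

+7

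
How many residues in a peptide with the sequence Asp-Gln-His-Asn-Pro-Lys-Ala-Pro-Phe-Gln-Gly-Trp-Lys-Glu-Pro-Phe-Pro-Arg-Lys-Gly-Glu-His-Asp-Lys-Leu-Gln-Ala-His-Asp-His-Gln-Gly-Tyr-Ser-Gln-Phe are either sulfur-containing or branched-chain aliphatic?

Sulfur-containing: C, M. Branched-chain aliphatic: I, L, V.
Sulfur-containing residues here: none (0).
Branched-chain aliphatic residues here: Leu25 (1).
The two groups share no amino acid, so total = 0 + 1 = 1.

1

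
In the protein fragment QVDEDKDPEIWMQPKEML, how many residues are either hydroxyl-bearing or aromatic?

Hydroxyl-bearing: S, T, Y. Aromatic: F, W, Y.
Hydroxyl-bearing residues here: none (0).
Aromatic residues here: W11 (1).
(Y belongs to both groups, but none appear in this sequence.) Total = 0 + 1 = 1.

1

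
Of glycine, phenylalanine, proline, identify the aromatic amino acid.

F, W, and Y each carry an aromatic ring on the side chain.
Of the listed options, only phenylalanine belongs to this group.

phenylalanine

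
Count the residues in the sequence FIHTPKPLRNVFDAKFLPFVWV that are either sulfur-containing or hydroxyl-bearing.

Sulfur-containing: C, M. Hydroxyl-bearing: S, T, Y.
Sulfur-containing residues here: none (0).
Hydroxyl-bearing residues here: T4 (1).
The two groups share no amino acid, so total = 0 + 1 = 1.

1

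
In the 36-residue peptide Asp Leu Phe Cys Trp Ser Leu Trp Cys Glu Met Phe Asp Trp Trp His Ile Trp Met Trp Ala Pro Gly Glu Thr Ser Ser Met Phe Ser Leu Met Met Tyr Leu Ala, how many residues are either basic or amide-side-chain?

Basic: H, K, R. Amide-side-chain: N, Q.
Basic residues here: His16 (1).
Amide-side-chain residues here: none (0).
The two groups share no amino acid, so total = 1 + 0 = 1.

1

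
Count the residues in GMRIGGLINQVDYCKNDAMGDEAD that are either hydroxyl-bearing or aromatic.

1

Hydroxyl-bearing: S, T, Y. Aromatic: F, W, Y.
Hydroxyl-bearing residues here: Y13 (1).
Aromatic residues here: Y13 (1).
Y is in both groups, so the 1 Y residue must not be double-counted.
Total = 1 + 1 − 1 = 1.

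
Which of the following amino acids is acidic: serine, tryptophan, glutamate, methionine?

glutamate

Aspartate (D) and glutamate (E) have carboxylic-acid side chains and are the acidic amino acids.
Of the listed options, only glutamate belongs to this group.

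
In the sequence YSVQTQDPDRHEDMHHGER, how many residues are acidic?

5

The acidic residues are Asp (D) and Glu (E), whose side chains end in a carboxylate group.
Matching residues: D7, D9, E12, D13, E18.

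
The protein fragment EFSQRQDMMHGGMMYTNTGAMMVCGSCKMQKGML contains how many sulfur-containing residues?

The sulfur-bearing residues are cysteine (–SH) and methionine (–S–CH₃).
Matching residues: M8, M9, M13, M14, M21, M22, C24, C27, M29, M33.

10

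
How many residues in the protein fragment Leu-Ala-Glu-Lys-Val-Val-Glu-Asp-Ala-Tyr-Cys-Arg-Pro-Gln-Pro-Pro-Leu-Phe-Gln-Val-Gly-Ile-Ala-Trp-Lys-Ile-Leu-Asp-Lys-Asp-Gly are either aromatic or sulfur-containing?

Aromatic: F, W, Y. Sulfur-containing: C, M.
Aromatic residues here: Tyr10, Phe18, Trp24 (3).
Sulfur-containing residues here: Cys11 (1).
The two groups share no amino acid, so total = 3 + 1 = 4.

4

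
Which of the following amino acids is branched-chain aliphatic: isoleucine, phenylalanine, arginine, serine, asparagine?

isoleucine

Valine (V), leucine (L), and isoleucine (I) are the branched-chain amino acids.
Of the listed options, only isoleucine belongs to this group.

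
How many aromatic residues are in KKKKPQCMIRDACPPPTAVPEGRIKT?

0

F, W, and Y each carry an aromatic ring on the side chain.
None of the 26 residues belong to this group.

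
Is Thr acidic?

The acidic residues are Asp (D) and Glu (E), whose side chains end in a carboxylate group.
Threonine is not in this group.

No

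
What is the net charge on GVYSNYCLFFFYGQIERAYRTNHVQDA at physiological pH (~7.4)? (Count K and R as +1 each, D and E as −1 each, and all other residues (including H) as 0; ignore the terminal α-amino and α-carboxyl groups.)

Positive (K, R): R17, R20 → +2.
Negative (D, E): E16, D26 → −2.
Net charge = (+2) + (−2) = 0.

0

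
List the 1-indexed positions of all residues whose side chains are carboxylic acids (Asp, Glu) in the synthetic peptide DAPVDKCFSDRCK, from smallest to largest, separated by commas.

1, 5, 10

Matching residues: D1, D5, D10.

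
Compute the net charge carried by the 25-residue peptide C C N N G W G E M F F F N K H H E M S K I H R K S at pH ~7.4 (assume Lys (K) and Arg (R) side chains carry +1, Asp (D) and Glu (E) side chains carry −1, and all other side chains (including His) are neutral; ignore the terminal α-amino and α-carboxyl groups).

+2

Positive (K, R): K14, K20, R23, K24 → +4.
Negative (D, E): E8, E17 → −2.
Net charge = (+4) + (−2) = +2.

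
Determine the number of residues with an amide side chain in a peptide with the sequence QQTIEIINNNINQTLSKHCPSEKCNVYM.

Asparagine (N) and glutamine (Q) have uncharged amide side chains.
Matching residues: Q1, Q2, N8, N9, N10, N12, Q13, N25.

8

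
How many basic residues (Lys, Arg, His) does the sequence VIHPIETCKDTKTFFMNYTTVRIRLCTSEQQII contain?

5

Matching residues: H3, K9, K12, R22, R24.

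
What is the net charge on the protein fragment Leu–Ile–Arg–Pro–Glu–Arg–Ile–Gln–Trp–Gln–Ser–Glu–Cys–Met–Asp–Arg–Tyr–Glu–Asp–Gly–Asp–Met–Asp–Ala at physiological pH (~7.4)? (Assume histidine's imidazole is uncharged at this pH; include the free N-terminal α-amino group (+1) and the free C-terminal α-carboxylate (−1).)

At pH ~7.4 the Lys and Arg side chains are protonated (+1), the Asp and Glu side chains are deprotonated (−1), and with His taken as neutral all other side chains carry no charge.
Positive (K, R): Arg3, Arg6, Arg16 → +3.
Negative (D, E): Glu5, Glu12, Asp15, Glu18, Asp19, Asp21, Asp23 → −7.
The N-terminus (+1) and C-terminus (−1) cancel.
Net charge = (+3) + (−7) = −4.

-4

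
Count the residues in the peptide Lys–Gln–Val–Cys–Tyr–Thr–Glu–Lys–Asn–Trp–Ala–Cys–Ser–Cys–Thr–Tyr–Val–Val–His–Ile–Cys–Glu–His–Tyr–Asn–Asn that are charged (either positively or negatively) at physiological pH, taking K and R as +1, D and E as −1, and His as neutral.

Charged side chains at pH ~7.4: K, R (positive); D, E (negative).
Matching residues: Lys1, Glu7, Lys8, Glu22.

4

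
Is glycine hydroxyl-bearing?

S, T, and Y are the three residues with a side-chain hydroxyl.
Glycine is not in this group.

No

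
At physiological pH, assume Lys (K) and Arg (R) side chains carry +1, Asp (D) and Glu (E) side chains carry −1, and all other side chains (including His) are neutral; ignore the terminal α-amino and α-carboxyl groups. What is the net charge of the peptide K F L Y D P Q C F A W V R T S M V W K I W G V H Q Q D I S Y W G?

+1

Positive (K, R): K1, R13, K19 → +3.
Negative (D, E): D5, D27 → −2.
Net charge = (+3) + (−2) = +1.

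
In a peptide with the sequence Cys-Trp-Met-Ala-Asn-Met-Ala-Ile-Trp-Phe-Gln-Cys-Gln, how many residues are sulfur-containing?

4

The sulfur-bearing residues are cysteine (–SH) and methionine (–S–CH₃).
Matching residues: Cys1, Met3, Met6, Cys12.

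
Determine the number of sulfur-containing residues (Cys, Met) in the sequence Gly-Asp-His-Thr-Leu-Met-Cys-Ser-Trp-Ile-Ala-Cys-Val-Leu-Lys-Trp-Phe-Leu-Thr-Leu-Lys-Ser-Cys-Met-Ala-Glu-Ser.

Matching residues: Met6, Cys7, Cys12, Cys23, Met24.

5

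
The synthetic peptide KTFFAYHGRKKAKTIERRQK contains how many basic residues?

The basic amino acids are Lys (K), Arg (R), and His (H).
Matching residues: K1, H7, R9, K10, K11, K13, R17, R18, K20.

9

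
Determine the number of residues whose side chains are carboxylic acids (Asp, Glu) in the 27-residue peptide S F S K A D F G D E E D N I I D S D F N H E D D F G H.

10

Matching residues: D6, D9, E10, E11, D12, D16, D18, E22, D23, D24.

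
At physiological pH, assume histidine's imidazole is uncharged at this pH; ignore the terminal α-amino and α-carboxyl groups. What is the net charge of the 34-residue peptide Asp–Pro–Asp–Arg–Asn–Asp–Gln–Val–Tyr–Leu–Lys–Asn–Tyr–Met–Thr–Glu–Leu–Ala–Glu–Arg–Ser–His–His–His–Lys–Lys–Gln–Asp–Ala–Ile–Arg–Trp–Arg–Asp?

0

The side chains ionized at physiological pH are Lys/Arg (+1) and Asp/Glu (−1); with His treated as neutral, nothing else contributes.
Positive (K, R): Arg4, Lys11, Arg20, Lys25, Lys26, Arg31, Arg33 → +7.
Negative (D, E): Asp1, Asp3, Asp6, Glu16, Glu19, Asp28, Asp34 → −7.
Net charge = (+7) + (−7) = 0.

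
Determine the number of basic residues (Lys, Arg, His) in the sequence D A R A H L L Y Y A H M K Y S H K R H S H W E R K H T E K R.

14

Matching residues: R3, H5, H11, K13, H16, K17, R18, H19, H21, R24, K25, H26, K29, R30.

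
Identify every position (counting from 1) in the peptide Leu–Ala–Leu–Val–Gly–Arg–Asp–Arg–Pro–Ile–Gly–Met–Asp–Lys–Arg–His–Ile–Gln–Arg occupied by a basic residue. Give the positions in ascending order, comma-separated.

K, R, and H are the three residues with basic side chains (ε-amine, guanidinium, and imidazole respectively).
Matching residues: Arg6, Arg8, Lys14, Arg15, His16, Arg19.

6, 8, 14, 15, 16, 19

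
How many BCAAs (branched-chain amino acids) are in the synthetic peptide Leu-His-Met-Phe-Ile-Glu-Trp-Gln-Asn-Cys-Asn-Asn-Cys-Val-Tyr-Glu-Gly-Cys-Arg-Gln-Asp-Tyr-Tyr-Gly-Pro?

The BCAAs are Val, Leu, and Ile — aliphatic side chains with a branch point.
Matching residues: Leu1, Ile5, Val14.

3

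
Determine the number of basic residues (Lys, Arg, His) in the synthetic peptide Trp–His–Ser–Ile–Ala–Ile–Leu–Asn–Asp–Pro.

Matching residues: His2.

1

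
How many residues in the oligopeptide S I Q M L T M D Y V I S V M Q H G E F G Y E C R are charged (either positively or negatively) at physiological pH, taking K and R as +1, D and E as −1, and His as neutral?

Charged side chains at pH ~7.4: K, R (positive); D, E (negative).
Matching residues: D8, E18, E22, R24.

4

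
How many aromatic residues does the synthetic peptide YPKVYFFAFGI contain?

Phenylalanine (F), tryptophan (W), and tyrosine (Y) have aromatic ring side chains.
Matching residues: Y1, Y5, F6, F7, F9.

5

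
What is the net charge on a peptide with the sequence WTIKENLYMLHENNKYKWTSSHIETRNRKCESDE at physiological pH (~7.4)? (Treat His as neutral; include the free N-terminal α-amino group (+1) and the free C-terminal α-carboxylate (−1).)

0

The side chains ionized at physiological pH are Lys/Arg (+1) and Asp/Glu (−1); with His treated as neutral, nothing else contributes.
Positive (K, R): K4, K15, K17, R26, R28, K29 → +6.
Negative (D, E): E5, E12, E24, E31, D33, E34 → −6.
The N-terminus (+1) and C-terminus (−1) cancel.
Net charge = (+6) + (−6) = 0.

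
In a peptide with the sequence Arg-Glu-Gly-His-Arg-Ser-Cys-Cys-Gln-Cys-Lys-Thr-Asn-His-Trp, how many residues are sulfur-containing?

Only Cys (C) and Met (M) have a sulfur atom in the side chain.
Matching residues: Cys7, Cys8, Cys10.

3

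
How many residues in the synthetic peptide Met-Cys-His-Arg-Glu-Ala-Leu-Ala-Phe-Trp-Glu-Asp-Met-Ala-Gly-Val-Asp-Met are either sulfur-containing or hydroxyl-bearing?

4

Sulfur-containing: C, M. Hydroxyl-bearing: S, T, Y.
Sulfur-containing residues here: Met1, Cys2, Met13, Met18 (4).
Hydroxyl-bearing residues here: none (0).
The two groups share no amino acid, so total = 4 + 0 = 4.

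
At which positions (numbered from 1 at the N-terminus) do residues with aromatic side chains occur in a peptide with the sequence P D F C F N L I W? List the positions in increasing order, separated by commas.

F, W, and Y each carry an aromatic ring on the side chain.
Matching residues: F3, F5, W9.

3, 5, 9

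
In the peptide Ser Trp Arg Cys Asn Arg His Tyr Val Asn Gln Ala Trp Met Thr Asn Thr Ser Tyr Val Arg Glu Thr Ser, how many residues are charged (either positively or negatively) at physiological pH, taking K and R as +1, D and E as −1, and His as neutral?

4

Charged side chains at pH ~7.4: K, R (positive); D, E (negative).
Matching residues: Arg3, Arg6, Arg21, Glu22.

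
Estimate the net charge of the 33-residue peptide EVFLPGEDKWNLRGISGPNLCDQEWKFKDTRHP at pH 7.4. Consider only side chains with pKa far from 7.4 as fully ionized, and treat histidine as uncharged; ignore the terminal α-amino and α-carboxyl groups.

The side chains ionized at physiological pH are Lys/Arg (+1) and Asp/Glu (−1); with His treated as neutral, nothing else contributes.
Positive (K, R): K9, R13, K26, K28, R31 → +5.
Negative (D, E): E1, E7, D8, D22, E24, D29 → −6.
Net charge = (+5) + (−6) = −1.

-1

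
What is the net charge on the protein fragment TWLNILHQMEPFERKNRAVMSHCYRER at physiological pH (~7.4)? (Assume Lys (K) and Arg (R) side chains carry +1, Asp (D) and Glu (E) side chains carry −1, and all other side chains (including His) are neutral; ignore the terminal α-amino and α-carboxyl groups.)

Positive (K, R): R14, K15, R17, R25, R27 → +5.
Negative (D, E): E10, E13, E26 → −3.
Net charge = (+5) + (−3) = +2.

+2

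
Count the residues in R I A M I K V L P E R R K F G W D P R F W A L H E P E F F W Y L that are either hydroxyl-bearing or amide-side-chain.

1

Hydroxyl-bearing: S, T, Y. Amide-side-chain: N, Q.
Hydroxyl-bearing residues here: Y31 (1).
Amide-side-chain residues here: none (0).
The two groups share no amino acid, so total = 1 + 0 = 1.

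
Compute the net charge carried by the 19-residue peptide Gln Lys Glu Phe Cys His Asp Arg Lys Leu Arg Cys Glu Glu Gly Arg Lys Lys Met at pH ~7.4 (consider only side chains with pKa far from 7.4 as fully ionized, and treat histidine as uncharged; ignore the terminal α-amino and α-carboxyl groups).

Near pH 7.4, K and R contribute +1 each, D and E contribute −1 each, and every other side chain (His included, as stated) is uncharged.
Positive (K, R): Lys2, Arg8, Lys9, Arg11, Arg16, Lys17, Lys18 → +7.
Negative (D, E): Glu3, Asp7, Glu13, Glu14 → −4.
Net charge = (+7) + (−4) = +3.

+3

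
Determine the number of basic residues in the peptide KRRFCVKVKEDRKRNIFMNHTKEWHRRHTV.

K, R, and H are the three residues with basic side chains (ε-amine, guanidinium, and imidazole respectively).
Matching residues: K1, R2, R3, K7, K9, R12, K13, R14, H20, K22, H25, R26, R27, H28.

14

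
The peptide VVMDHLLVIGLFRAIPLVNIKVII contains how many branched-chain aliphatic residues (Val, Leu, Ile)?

Matching residues: V1, V2, L6, L7, V8, I9, L11, I15, L17, V18, I20, V22, I23, I24.

14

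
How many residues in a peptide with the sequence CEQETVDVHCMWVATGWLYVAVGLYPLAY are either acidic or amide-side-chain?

Acidic: D, E. Amide-side-chain: N, Q.
Acidic residues here: E2, E4, D7 (3).
Amide-side-chain residues here: Q3 (1).
The two groups share no amino acid, so total = 3 + 1 = 4.

4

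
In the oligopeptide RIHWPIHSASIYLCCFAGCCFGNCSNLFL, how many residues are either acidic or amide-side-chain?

Acidic: D, E. Amide-side-chain: N, Q.
Acidic residues here: none (0).
Amide-side-chain residues here: N23, N26 (2).
The two groups share no amino acid, so total = 0 + 2 = 2.

2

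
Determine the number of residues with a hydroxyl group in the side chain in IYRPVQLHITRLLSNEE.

The –OH-bearing residues are Ser, Thr (aliphatic alcohols), and Tyr (phenol).
Matching residues: Y2, T10, S14.

3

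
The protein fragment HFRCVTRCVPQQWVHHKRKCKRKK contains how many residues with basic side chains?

12

The basic amino acids are Lys (K), Arg (R), and His (H).
Matching residues: H1, R3, R7, H15, H16, K17, R18, K19, K21, R22, K23, K24.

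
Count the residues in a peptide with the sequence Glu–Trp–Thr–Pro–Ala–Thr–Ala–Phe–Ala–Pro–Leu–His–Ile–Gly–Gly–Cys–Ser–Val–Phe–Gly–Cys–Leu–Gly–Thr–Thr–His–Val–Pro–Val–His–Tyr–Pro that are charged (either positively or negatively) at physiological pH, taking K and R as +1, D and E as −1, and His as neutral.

Charged side chains at pH ~7.4: K, R (positive); D, E (negative).
Matching residues: Glu1.

1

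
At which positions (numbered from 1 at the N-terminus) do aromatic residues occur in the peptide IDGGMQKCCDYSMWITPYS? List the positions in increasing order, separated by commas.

11, 14, 18

The aromatic amino acids are Phe (F, benzyl), Trp (W, indole), and Tyr (Y, phenol).
Matching residues: Y11, W14, Y18.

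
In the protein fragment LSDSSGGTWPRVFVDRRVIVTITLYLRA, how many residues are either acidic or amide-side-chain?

2

Acidic: D, E. Amide-side-chain: N, Q.
Acidic residues here: D3, D15 (2).
Amide-side-chain residues here: none (0).
The two groups share no amino acid, so total = 2 + 0 = 2.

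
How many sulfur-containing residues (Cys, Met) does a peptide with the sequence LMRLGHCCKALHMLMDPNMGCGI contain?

Matching residues: M2, C7, C8, M13, M15, M19, C21.

7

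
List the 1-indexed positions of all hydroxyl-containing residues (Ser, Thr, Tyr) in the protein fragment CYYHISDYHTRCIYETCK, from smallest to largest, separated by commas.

2, 3, 6, 8, 10, 14, 16

Matching residues: Y2, Y3, S6, Y8, T10, Y14, T16.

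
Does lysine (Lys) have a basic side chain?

Yes

Lysine (K), arginine (R), and histidine (H) have basic, nitrogen-containing side chains.
Lysine is in this group.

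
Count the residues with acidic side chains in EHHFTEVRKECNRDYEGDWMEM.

Only D (aspartate) and E (glutamate) carry a side-chain carboxylic acid.
Matching residues: E1, E6, E10, D14, E16, D18, E21.

7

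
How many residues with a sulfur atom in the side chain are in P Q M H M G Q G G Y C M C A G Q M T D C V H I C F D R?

8

Cysteine (C, thiol) and methionine (M, thioether) are the two sulfur-containing amino acids.
Matching residues: M3, M5, C11, M12, C13, M17, C20, C24.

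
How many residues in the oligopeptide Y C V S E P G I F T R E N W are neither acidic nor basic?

11

Acidic: D, E. Basic: K, R, H. All other residues are neither.
Matching residues: Y1, C2, V3, S4, P6, G7, I8, F9, T10, N13, W14.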